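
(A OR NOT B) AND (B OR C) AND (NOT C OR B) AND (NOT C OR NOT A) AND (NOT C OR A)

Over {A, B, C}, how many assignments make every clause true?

1

There are 2^3 = 8 truth assignments over (A, B, C).
Check each against the 5 clauses (columns in the order A, B, C):
  F F F  ✗ fails (B OR C)
  F F T  ✗ fails (NOT C OR B)
  F T F  ✗ fails (A OR NOT B)
  F T T  ✗ fails (A OR NOT B)
  T F F  ✗ fails (B OR C)
  T F T  ✗ fails (NOT C OR B)
  T T F  ✓ satisfies all
  T T T  ✗ fails (NOT C OR NOT A)
1 of the 8 rows is a model.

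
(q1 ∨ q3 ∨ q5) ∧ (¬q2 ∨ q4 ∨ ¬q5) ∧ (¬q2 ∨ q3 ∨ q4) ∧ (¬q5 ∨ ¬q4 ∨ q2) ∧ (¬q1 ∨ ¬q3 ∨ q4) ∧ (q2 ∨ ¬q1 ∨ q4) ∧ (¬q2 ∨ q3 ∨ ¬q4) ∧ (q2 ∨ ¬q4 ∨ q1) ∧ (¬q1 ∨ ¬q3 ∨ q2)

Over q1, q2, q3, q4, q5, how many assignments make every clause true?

There are 2^5 = 32 truth assignments over (q1, q2, q3, q4, q5).
Split on q2. With q2 = True, the clauses containing q2 are satisfied and ¬q2 drops from the rest; 5 of the 2^4 = 16 assignments to the other variables satisfy what remains.
With q2 = False, by the same count on the reduced clause set, 4 assignments work.
(One model: q1=F, q2=F, q3=F, q4=F, q5=T.)
Total: 5 + 4 = 9.

9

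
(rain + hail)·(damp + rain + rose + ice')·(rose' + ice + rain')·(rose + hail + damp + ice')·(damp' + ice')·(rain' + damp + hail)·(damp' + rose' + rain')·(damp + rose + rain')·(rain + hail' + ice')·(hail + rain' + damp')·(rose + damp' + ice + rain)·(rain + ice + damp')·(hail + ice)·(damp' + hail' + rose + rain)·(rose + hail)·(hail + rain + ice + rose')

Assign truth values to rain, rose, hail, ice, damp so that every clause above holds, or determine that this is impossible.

rain ↦ 1; rose ↦ 0; hail ↦ 1; ice ↦ 0; damp ↦ 1

Branch on rain: set rain = 1.
Branch on rose: set rose = 0.
From the singleton clause (damp), damp = 1.
From the singleton clause (ice'), ice = 0.
From the singleton clause (hail), hail = 1.
This assignment satisfies each clause.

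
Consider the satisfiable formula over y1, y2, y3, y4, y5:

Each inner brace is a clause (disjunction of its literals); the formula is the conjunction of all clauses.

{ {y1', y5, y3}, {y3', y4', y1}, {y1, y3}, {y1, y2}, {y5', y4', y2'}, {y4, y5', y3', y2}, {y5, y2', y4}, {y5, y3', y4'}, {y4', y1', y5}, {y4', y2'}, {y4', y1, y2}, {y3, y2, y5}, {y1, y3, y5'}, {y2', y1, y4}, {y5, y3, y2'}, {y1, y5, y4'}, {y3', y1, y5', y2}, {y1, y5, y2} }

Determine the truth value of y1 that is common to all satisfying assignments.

True

Suppose y1 = 0.
From the singleton clause (y3), y3 = 1.
From the singleton clause (y4'), y4 = 0.
From the singleton clause (y2), y2 = 1.
Now (y2') is unsatisfied and unit — conflict.
So every satisfying assignment has y1 = True.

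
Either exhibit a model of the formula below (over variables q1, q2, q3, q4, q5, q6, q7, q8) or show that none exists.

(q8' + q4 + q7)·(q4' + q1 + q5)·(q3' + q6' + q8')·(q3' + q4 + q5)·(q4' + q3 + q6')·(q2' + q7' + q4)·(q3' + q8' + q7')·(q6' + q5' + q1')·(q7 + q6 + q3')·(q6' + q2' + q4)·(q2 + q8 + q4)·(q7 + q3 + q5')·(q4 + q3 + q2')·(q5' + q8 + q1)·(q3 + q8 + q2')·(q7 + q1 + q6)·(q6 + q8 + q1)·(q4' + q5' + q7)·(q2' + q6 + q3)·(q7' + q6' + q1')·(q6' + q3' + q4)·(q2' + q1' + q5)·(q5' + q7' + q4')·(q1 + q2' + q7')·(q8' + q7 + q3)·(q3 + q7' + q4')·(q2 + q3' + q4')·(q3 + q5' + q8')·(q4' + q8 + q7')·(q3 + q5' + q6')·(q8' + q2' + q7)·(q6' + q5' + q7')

Case q8 = 0:
Case q2 = 0:
The clause (q4) is unit, so q4 = 1.
The clause (q3') is unit, so q3 = 0.
The clause (q6') is unit, so q6 = 0.
The clause (q1) is unit, so q1 = 1.
The clause (q7') is unit, so q7 = 0.
The clause (q5') is unit, so q5 = 0.
All clauses are satisfied.

q1: 1,  q2: 0,  q3: 0,  q4: 1,  q5: 0,  q6: 0,  q7: 0,  q8: 0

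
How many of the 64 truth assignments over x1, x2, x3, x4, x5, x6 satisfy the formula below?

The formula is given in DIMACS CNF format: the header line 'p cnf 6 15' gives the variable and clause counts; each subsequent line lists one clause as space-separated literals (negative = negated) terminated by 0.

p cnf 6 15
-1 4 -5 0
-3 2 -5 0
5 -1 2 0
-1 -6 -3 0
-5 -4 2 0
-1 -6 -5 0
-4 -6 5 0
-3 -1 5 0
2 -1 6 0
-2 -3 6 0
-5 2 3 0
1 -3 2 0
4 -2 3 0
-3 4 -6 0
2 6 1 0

There are 2^6 = 64 truth assignments over (x1, x2, x3, x4, x5, x6).
Split on x2. With x2 = True, the clauses containing x2 are satisfied and ¬x2 drops from the rest; 6 of the 2^5 = 32 assignments to the other variables satisfy what remains.
With x2 = False, by the same count on the reduced clause set, 1 assignment works.
Total: 6 + 1 = 7.

7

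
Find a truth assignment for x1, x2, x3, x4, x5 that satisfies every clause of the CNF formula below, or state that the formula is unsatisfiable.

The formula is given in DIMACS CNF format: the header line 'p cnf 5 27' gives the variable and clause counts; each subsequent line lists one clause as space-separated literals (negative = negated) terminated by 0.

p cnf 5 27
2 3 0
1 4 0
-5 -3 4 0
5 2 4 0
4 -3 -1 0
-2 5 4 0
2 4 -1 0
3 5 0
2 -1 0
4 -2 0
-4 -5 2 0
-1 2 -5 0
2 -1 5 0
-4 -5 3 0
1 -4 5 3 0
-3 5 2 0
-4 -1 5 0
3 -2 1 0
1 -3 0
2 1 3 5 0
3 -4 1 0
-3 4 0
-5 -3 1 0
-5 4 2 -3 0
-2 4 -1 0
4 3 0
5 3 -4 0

Try x2 = True.
Unit clause (x4) forces x4 = True.
Try x3 = True.
Unit clause (x1) forces x1 = True.
Unit clause (x5) forces x5 = True.
Every clause now holds.

x1: True,  x2: True,  x3: True,  x4: True,  x5: True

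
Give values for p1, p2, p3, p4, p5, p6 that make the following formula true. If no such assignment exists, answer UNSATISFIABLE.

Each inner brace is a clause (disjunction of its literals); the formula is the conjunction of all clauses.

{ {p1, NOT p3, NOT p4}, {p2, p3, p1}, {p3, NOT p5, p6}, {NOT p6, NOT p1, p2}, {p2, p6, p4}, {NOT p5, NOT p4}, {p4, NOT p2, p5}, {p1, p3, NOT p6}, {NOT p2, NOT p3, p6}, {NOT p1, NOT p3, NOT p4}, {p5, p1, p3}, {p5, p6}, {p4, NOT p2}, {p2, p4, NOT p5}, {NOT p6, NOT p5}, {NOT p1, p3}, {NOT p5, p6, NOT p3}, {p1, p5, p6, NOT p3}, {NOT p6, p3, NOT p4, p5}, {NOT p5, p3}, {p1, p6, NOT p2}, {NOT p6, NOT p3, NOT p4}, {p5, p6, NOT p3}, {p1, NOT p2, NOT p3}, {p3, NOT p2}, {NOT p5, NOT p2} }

p1 ↦ false, p2 ↦ false, p3 ↦ true, p4 ↦ false, p5 ↦ false, p6 ↦ true

Case p5 = false:
(p6) alone gives p6 = true.
Case p1 = false:
(p3) alone gives p3 = true.
(NOT p4) alone gives p4 = false.
(NOT p2) alone gives p2 = false.
All clauses are satisfied.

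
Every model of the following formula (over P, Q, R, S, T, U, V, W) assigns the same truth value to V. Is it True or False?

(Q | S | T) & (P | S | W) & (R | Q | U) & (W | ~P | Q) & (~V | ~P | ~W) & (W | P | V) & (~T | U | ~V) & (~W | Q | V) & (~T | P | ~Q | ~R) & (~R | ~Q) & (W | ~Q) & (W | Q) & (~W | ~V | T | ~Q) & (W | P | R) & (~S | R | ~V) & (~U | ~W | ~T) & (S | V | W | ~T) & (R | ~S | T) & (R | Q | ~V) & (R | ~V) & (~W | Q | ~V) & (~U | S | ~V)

Suppose V = 1.
The clause (R) is unit, so R = 1.
The clause (~Q) is unit, so Q = 0.
The clause (W) is unit, so W = 1.
But (~W) is also a unit clause — contradiction.
So every satisfying assignment has V = False.

False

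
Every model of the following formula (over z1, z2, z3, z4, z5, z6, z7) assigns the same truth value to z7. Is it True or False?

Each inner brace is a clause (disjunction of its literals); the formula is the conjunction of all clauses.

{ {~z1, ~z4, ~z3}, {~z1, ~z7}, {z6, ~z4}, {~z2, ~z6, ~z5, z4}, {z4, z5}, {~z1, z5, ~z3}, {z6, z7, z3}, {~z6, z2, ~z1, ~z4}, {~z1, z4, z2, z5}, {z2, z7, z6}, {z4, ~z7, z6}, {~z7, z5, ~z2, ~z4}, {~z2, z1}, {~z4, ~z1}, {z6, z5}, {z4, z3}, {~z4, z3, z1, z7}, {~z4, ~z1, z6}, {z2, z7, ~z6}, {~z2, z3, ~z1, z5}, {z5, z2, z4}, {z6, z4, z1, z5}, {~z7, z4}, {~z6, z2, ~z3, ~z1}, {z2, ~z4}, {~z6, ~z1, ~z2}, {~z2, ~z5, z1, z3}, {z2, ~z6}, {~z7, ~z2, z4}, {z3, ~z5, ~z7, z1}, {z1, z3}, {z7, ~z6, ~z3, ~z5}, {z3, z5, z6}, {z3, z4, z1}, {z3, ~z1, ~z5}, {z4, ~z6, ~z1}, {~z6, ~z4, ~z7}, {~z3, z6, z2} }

False

Suppose z7 = 1.
Unit clause (~z1) forces z1 = 0.
Unit clause (~z2) forces z2 = 0.
Unit clause (z4) forces z4 = 1.
But (~z4) is also a unit clause — contradiction.
So every satisfying assignment has z7 = False.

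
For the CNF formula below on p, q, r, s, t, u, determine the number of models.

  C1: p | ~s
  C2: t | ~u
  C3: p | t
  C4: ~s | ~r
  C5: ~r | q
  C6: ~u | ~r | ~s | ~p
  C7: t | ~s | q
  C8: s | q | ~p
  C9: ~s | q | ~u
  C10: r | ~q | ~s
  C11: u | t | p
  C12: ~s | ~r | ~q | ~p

There are 2^6 = 64 truth assignments over (p, q, r, s, t, u).
Split on r. With r = 1, the clauses containing r are satisfied and ~r drops from the rest; 5 of the 2^5 = 32 assignments to the other variables satisfy what remains.
With r = 0, by the same count on the reduced clause set, 8 assignments work.
Total: 5 + 8 = 13.

13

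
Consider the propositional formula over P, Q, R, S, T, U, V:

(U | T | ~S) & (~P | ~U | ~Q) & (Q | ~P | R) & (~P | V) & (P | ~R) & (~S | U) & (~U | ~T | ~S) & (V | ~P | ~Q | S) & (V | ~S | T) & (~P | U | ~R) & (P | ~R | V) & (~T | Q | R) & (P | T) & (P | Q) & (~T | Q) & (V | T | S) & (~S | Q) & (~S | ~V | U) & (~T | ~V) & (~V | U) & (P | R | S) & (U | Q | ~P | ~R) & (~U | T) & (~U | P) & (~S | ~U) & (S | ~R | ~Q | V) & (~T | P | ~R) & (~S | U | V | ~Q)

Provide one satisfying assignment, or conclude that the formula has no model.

Suppose P = 0.
(~R) alone gives R = 0.
(T) alone gives T = 1.
(Q) alone gives Q = 1.
(~V) alone gives V = 0.
(S) alone gives S = 1.
(U) alone gives U = 1.
Now (~U) is unsatisfied and unit — conflict.
Undo P and try P = 1.
(V) alone gives V = 1.
(~T) alone gives T = 0.
(U) alone gives U = 1.
Now (~U) is unsatisfied and unit — conflict.
Neither P = 1 nor P = 0 works.

UNSATISFIABLE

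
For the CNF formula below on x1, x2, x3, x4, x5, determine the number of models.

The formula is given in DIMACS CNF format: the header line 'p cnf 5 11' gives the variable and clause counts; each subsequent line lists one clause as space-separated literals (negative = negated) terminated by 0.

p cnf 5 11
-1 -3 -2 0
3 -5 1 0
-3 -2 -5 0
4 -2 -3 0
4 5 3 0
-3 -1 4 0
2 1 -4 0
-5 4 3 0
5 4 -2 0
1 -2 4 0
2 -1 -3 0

8

There are 2^5 = 32 truth assignments over (x1, x2, x3, x4, x5).
Split on x2. With x2 = True, the clauses containing x2 are satisfied and ¬x2 drops from the rest; 4 of the 2^4 = 16 assignments to the other variables satisfy what remains.
With x2 = False, by the same count on the reduced clause set, 4 assignments work.
(One model: x1=F, x2=F, x3=T, x4=F, x5=F.)
Total: 4 + 4 = 8.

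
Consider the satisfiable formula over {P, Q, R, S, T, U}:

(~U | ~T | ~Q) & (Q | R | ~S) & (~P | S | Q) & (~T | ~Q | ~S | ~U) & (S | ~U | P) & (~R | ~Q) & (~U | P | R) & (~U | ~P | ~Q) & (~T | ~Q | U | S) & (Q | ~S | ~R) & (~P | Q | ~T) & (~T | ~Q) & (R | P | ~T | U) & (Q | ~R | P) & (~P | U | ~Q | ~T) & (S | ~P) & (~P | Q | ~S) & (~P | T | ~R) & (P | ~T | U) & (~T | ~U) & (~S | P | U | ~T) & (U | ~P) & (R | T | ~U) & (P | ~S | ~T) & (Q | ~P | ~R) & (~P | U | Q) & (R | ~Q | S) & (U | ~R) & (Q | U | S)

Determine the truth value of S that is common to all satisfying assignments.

Suppose S = 0.
The clause (~P) is unit, so P = 0.
The clause (~U) is unit, so U = 0.
The clause (~T) is unit, so T = 0.
The clause (~R) is unit, so R = 0.
The clause (~Q) is unit, so Q = 0.
That conflicts with the unit clause (Q).
So every satisfying assignment has S = True.

True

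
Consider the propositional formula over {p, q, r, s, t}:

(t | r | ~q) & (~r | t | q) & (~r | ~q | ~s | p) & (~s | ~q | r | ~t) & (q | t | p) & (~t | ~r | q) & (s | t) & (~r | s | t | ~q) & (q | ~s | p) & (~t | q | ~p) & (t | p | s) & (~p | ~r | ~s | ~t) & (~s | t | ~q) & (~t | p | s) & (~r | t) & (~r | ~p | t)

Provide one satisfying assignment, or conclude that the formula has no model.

Suppose s = 0.
Unit clause (t) forces t = 1.
Unit clause (p) forces p = 1.
Unit clause (q) forces q = 1.
No clause remains; r is free.

p: 1,  q: 1,  r: 1,  s: 0,  t: 1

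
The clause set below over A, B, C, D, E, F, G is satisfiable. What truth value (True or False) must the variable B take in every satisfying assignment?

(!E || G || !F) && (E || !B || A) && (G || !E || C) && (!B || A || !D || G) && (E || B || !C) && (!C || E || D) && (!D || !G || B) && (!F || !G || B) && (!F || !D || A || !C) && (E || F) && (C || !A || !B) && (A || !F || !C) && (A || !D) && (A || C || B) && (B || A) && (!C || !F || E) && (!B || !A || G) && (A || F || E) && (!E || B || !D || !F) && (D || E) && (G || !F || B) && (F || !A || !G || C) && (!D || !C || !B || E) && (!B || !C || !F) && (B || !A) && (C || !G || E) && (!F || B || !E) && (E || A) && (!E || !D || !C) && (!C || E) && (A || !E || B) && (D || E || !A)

True

Suppose B = false.
The clause (A) is unit, so A = true.
Now (!A) is unsatisfied and unit — conflict.
So every satisfying assignment has B = True.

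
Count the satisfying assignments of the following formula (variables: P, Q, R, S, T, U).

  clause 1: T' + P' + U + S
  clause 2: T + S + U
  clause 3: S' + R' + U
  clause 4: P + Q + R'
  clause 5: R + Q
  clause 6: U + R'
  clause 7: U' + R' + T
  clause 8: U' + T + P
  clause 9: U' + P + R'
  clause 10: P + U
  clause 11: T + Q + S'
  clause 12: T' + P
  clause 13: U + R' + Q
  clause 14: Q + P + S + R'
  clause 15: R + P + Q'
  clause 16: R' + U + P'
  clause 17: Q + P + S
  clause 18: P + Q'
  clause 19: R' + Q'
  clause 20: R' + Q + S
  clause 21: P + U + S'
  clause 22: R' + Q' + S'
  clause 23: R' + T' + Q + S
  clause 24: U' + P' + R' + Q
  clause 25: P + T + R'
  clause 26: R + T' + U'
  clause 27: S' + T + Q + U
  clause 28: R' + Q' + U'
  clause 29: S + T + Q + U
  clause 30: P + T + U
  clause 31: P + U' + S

4

There are 2^6 = 64 truth assignments over (P, Q, R, S, T, U).
Split on U. With U = 1, the clauses containing U are satisfied and U' drops from the rest; 2 of the 2^5 = 32 assignments to the other variables satisfy what remains.
With U = 0, by the same count on the reduced clause set, 2 assignments work.
(One model: P=T, Q=T, R=F, S=F, T=F, U=T.)
Total: 2 + 2 = 4.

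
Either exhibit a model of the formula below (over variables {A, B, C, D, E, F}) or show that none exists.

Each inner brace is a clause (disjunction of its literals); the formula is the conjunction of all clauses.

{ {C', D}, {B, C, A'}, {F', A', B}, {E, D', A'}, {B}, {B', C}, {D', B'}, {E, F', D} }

From the singleton clause (B), B = 1.
From the singleton clause (C), C = 1.
From the singleton clause (D), D = 1.
That conflicts with the unit clause (D').

UNSATISFIABLE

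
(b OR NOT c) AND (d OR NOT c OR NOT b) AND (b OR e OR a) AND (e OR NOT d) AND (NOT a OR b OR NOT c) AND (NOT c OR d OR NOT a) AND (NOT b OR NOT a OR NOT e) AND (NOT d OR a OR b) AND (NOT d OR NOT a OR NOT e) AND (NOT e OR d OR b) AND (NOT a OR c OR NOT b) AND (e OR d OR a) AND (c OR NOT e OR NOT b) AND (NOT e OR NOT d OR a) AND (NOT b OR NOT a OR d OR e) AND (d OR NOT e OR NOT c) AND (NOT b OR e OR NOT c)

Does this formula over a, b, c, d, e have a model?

Case b = false:
The clause (NOT c) is unit, so c = false.
Case e = false:
The clause (a) is unit, so a = true.
The clause (NOT d) is unit, so d = false.
This assignment satisfies each clause.
A satisfying assignment: a ↦ true, b ↦ false, c ↦ false, d ↦ false, e ↦ false.

Satisfiable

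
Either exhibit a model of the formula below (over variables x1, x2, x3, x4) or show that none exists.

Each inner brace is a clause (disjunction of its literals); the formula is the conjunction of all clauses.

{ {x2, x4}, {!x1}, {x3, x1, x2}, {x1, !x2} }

x1: false, x2: false, x3: true, x4: true

The clause (!x1) is unit, so x1 = false.
The clause (!x2) is unit, so x2 = false.
The clause (x4) is unit, so x4 = true.
The clause (x3) is unit, so x3 = true.
Every clause now holds.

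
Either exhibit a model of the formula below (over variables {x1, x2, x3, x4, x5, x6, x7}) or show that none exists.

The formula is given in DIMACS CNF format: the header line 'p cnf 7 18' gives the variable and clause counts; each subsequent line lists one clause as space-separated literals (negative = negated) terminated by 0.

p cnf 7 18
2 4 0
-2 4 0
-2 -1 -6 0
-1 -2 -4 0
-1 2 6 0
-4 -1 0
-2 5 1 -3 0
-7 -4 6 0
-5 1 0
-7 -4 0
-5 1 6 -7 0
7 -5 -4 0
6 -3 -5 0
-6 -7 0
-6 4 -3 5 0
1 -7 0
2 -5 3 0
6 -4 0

x1: False; x2: False; x3: True; x4: True; x5: False; x6: True; x7: False

Case x2 = False:
From the singleton clause (x4), x4 = True.
From the singleton clause (¬x1), x1 = False.
From the singleton clause (¬x5), x5 = False.
From the singleton clause (¬x7), x7 = False.
From the singleton clause (x6), x6 = True.
No clause remains; x3 is free.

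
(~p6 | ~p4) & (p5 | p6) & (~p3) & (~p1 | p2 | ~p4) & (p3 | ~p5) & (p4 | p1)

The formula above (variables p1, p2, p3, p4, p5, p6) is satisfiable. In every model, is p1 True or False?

True

Suppose p1 = 0.
Unit clause (~p3) forces p3 = 0.
Unit clause (~p5) forces p5 = 0.
Unit clause (p6) forces p6 = 1.
Unit clause (~p4) forces p4 = 0.
But (p4) is also a unit clause — contradiction.
So every satisfying assignment has p1 = True.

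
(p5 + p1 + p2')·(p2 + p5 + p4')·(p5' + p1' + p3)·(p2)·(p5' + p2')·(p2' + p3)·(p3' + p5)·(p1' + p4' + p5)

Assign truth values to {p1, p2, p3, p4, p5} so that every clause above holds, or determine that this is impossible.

(p2) alone gives p2 = 1.
(p5') alone gives p5 = 0.
(p1) alone gives p1 = 1.
(p3) alone gives p3 = 1.
That conflicts with the unit clause (p3').

UNSATISFIABLE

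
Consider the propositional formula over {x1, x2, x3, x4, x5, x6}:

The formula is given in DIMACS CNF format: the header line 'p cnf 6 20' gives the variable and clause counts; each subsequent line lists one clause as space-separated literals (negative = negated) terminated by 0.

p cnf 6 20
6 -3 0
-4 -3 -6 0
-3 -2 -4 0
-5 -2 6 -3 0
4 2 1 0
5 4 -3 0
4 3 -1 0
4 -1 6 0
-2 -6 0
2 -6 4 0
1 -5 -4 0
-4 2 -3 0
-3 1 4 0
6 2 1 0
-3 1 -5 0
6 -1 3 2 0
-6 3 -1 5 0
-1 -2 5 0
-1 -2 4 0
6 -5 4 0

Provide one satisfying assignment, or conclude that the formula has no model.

Branch on x6: set x6 = True.
From the singleton clause (¬x2), x2 = False.
From the singleton clause (x4), x4 = True.
From the singleton clause (¬x3), x3 = False.
Branch on x1: set x1 = False.
From the singleton clause (¬x5), x5 = False.
Every clause now holds.

x1 ↦ False,  x2 ↦ False,  x3 ↦ False,  x4 ↦ True,  x5 ↦ False,  x6 ↦ True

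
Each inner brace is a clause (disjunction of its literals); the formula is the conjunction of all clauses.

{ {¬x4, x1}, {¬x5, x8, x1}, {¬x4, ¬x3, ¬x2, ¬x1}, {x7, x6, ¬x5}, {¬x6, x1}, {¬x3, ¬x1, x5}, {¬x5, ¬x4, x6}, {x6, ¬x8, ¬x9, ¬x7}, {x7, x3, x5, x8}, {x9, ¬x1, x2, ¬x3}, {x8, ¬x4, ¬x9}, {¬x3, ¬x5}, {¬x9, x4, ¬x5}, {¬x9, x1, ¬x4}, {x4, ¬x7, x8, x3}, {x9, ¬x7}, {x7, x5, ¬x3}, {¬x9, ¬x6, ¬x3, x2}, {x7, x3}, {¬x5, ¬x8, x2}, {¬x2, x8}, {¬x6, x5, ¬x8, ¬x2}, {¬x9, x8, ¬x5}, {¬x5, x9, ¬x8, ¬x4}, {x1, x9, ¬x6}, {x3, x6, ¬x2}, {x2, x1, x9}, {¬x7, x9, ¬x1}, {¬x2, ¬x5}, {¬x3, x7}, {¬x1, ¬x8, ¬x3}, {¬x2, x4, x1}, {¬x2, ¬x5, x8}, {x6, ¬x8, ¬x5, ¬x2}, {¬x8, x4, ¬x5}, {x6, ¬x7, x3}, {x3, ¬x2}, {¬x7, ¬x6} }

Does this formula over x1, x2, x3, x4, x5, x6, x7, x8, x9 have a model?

Branch on x4: set x4 = False.
Branch on x6: set x6 = False.
Branch on x7: set x7 = True.
Unit clause (x9) forces x9 = True.
Unit clause (¬x8) forces x8 = False.
Unit clause (¬x5) forces x5 = False.
Unit clause (x3) forces x3 = True.
Unit clause (¬x1) forces x1 = False.
Unit clause (¬x2) forces x2 = False.
Every clause now holds.
A satisfying assignment: x1=False, x2=False, x3=True, x4=False, x5=False, x6=False, x7=True, x8=False, x9=True.

Yes, satisfiable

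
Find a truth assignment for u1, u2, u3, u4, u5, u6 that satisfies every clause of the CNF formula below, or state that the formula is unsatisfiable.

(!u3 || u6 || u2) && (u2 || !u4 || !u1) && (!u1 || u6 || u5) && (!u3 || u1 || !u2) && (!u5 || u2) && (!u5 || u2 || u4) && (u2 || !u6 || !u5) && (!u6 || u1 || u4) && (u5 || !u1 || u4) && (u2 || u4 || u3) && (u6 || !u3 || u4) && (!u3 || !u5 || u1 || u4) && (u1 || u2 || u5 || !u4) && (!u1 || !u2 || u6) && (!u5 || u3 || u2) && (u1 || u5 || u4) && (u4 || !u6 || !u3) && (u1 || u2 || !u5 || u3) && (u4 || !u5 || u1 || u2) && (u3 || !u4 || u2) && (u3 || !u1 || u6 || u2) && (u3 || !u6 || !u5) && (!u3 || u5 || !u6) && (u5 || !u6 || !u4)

Case u5 = true:
Unit clause (u2) forces u2 = true.
Case u3 = true:
Unit clause (u1) forces u1 = true.
Unit clause (u6) forces u6 = true.
Unit clause (u4) forces u4 = true.
Every clause now holds.

u1: true; u2: true; u3: true; u4: true; u5: true; u6: true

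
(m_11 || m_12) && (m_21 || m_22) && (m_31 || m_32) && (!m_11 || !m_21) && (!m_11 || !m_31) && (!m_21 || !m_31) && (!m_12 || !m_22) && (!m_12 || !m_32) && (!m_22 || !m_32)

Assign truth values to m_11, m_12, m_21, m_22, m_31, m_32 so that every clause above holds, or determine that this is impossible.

UNSATISFIABLE

Try m_11 = true.
The clause (!m_21) is unit, so m_21 = false.
The clause (m_22) is unit, so m_22 = true.
The clause (!m_31) is unit, so m_31 = false.
The clause (m_32) is unit, so m_32 = true.
But (!m_32) is also a unit clause — contradiction.
That branch fails; take m_11 = false instead.
The clause (m_12) is unit, so m_12 = true.
The clause (!m_22) is unit, so m_22 = false.
The clause (m_21) is unit, so m_21 = true.
The clause (!m_31) is unit, so m_31 = false.
The clause (m_32) is unit, so m_32 = true.
But (!m_32) is also a unit clause — contradiction.
Either choice for m_11 ends in contradiction.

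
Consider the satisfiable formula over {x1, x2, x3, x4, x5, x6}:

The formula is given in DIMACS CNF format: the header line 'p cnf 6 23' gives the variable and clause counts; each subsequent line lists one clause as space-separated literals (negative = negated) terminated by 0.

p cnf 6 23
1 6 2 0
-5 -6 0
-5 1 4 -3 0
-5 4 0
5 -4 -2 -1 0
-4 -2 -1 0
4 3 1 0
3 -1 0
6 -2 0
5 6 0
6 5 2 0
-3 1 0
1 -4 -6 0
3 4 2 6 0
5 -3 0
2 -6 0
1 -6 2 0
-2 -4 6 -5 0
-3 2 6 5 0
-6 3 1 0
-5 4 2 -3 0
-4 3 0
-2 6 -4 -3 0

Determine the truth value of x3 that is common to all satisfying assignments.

Suppose x3 = False.
Unit clause (¬x1) forces x1 = False.
Unit clause (x4) forces x4 = True.
Now (¬x4) is unsatisfied and unit — conflict.
So every satisfying assignment has x3 = True.

True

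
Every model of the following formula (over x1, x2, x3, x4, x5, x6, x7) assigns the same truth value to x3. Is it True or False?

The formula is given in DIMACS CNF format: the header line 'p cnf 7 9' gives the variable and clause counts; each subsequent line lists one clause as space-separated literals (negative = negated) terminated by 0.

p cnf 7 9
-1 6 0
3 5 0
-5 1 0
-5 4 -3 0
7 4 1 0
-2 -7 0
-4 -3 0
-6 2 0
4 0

Suppose x3 = True.
The clause (¬x4) is unit, so x4 = False.
That conflicts with the unit clause (x4).
So every satisfying assignment has x3 = False.

False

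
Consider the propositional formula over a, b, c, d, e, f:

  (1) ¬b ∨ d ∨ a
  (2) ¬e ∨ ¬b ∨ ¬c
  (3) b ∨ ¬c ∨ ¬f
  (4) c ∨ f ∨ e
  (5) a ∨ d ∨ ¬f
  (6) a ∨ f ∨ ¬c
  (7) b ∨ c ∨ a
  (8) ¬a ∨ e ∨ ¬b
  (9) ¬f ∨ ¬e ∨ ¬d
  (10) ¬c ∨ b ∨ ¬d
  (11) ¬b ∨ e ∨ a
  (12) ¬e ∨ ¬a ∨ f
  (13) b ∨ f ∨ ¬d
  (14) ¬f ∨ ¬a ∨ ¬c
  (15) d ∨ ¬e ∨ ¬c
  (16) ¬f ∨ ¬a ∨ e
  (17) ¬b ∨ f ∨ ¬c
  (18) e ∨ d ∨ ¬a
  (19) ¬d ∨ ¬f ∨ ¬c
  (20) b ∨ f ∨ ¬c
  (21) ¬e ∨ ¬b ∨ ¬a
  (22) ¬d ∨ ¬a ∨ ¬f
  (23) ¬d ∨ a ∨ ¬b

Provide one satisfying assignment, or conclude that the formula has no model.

Case b = False:
Case c = False:
(a) alone gives a = True.
Case f = True:
(e) alone gives e = True.
(¬d) alone gives d = False.
All clauses are satisfied.

a ↦ True,  b ↦ False,  c ↦ False,  d ↦ False,  e ↦ True,  f ↦ True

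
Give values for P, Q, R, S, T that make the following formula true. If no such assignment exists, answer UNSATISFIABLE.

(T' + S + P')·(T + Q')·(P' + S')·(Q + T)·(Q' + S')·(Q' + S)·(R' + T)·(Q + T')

Branch on T: set T = 1.
From the singleton clause (Q), Q = 1.
From the singleton clause (S'), S = 0.
Now (S) is unsatisfied and unit — conflict.
Undo T and try T = 0.
From the singleton clause (Q'), Q = 0.
Now (Q) is unsatisfied and unit — conflict.
Both values of T lead to a conflict.

UNSATISFIABLE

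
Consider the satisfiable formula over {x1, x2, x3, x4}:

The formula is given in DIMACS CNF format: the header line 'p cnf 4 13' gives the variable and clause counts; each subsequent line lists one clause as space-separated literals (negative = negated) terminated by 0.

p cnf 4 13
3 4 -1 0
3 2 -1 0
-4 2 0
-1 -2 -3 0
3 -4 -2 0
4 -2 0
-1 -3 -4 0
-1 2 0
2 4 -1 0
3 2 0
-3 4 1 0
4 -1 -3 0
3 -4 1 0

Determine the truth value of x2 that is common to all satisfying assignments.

True

Suppose x2 = False.
The clause (¬x4) is unit, so x4 = False.
The clause (¬x1) is unit, so x1 = False.
The clause (x3) is unit, so x3 = True.
That conflicts with the unit clause (¬x3).
So every satisfying assignment has x2 = True.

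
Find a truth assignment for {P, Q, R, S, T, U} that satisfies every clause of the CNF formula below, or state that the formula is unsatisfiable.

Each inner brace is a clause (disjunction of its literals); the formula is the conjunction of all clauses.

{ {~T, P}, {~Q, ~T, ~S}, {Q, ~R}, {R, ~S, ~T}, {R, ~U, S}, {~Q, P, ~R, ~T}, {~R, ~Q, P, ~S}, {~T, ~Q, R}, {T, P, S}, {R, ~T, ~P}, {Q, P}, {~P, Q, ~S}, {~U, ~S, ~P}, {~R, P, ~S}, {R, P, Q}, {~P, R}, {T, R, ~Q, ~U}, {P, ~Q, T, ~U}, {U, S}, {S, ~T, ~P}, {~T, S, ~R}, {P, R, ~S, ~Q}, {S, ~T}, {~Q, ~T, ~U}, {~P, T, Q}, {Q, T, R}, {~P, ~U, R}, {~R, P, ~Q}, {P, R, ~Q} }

Suppose T = 0.
Suppose Q = 1.
Suppose P = 1.
From the singleton clause (R), R = 1.
Suppose U = 1.
From the singleton clause (~S), S = 0.
All clauses are satisfied.

P: 1; Q: 1; R: 1; S: 0; T: 0; U: 1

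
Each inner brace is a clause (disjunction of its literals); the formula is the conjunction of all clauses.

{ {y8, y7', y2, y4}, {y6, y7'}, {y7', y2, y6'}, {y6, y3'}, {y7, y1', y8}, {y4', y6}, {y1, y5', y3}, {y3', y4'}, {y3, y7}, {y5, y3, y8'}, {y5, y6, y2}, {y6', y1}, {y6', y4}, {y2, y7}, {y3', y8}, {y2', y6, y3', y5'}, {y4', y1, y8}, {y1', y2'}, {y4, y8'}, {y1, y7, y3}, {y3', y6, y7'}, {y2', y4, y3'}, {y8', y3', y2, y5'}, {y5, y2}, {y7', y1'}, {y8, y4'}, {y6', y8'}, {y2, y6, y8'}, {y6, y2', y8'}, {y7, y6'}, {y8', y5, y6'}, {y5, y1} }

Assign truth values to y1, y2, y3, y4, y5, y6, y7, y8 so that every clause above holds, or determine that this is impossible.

UNSATISFIABLE

Case y6 = 1:
The clause (y1) is unit, so y1 = 1.
The clause (y4) is unit, so y4 = 1.
The clause (y3') is unit, so y3 = 0.
The clause (y7) is unit, so y7 = 1.
That conflicts with the unit clause (y7').
That branch fails; take y6 = 0 instead.
The clause (y7') is unit, so y7 = 0.
The clause (y3') is unit, so y3 = 0.
That conflicts with the unit clause (y3).
Neither y6 = 1 nor y6 = 0 works.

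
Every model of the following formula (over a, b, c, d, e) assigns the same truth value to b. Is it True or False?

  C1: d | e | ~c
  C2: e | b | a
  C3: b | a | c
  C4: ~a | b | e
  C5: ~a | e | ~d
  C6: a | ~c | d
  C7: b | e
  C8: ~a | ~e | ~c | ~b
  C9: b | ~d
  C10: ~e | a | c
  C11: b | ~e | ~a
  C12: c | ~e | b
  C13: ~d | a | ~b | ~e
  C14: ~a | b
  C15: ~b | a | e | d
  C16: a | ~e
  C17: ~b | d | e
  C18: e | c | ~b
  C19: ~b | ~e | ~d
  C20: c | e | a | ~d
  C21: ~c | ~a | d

Suppose b = 0.
(e) alone gives e = 1.
(~d) alone gives d = 0.
(~a) alone gives a = 0.
Now (a) is unsatisfied and unit — conflict.
So every satisfying assignment has b = True.

True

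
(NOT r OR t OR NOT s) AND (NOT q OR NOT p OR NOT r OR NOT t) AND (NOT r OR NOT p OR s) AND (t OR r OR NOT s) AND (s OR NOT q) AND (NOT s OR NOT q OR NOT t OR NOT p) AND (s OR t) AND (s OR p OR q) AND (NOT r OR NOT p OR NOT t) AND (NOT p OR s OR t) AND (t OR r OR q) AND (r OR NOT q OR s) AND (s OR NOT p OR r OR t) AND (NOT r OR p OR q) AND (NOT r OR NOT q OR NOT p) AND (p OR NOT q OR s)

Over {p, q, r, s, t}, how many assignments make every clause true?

There are 2^5 = 32 truth assignments over (p, q, r, s, t).
Split on r. With r = true, the clauses containing r are satisfied and NOT r drops from the rest; 1 of the 2^4 = 16 assignments to the other variables satisfy what remains.
With r = false, by the same count on the reduced clause set, 4 assignments work.
(One model: p=F, q=F, r=F, s=T, t=T.)
Total: 1 + 4 = 5.

5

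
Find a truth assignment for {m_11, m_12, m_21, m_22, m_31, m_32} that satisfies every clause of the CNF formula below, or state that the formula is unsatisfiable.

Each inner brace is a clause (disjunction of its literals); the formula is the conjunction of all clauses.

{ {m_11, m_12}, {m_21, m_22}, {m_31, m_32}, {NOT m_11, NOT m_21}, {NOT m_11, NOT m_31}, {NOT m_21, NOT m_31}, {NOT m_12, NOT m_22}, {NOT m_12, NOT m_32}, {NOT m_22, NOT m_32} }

UNSATISFIABLE

Case m_11 = true:
From the singleton clause (NOT m_21), m_21 = false.
From the singleton clause (m_22), m_22 = true.
From the singleton clause (NOT m_31), m_31 = false.
From the singleton clause (m_32), m_32 = true.
Now (NOT m_32) is unsatisfied and unit — conflict.
So m_11 must be the other value — set m_11 = false.
From the singleton clause (m_12), m_12 = true.
From the singleton clause (NOT m_22), m_22 = false.
From the singleton clause (m_21), m_21 = true.
From the singleton clause (NOT m_31), m_31 = false.
From the singleton clause (m_32), m_32 = true.
Now (NOT m_32) is unsatisfied and unit — conflict.
Either choice for m_11 ends in contradiction.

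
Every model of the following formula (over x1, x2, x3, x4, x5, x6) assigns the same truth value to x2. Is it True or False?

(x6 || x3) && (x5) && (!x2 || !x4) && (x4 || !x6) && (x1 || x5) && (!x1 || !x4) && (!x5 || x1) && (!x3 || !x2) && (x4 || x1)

Suppose x2 = true.
(x5) alone gives x5 = true.
(!x4) alone gives x4 = false.
(!x6) alone gives x6 = false.
(x3) alone gives x3 = true.
That conflicts with the unit clause (!x3).
So every satisfying assignment has x2 = False.

False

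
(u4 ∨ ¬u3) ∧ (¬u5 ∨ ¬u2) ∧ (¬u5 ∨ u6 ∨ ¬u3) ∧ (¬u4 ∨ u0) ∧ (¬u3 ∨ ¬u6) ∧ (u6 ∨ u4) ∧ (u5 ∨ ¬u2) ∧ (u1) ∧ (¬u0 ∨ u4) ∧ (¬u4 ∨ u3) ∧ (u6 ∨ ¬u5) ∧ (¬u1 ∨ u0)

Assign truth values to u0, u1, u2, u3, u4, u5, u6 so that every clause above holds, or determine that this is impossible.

(u1) alone gives u1 = True.
(u0) alone gives u0 = True.
(u4) alone gives u4 = True.
(u3) alone gives u3 = True.
(¬u6) alone gives u6 = False.
(¬u5) alone gives u5 = False.
(¬u2) alone gives u2 = False.
This assignment satisfies each clause.

u0=True, u1=True, u2=False, u3=True, u4=True, u5=False, u6=False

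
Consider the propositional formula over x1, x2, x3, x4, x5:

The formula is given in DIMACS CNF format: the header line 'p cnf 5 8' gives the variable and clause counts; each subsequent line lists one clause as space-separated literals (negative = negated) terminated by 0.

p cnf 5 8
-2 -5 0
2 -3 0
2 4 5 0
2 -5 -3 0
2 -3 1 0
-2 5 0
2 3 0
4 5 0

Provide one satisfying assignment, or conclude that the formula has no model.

UNSATISFIABLE

Try x2 = False.
The clause (¬x3) is unit, so x3 = False.
That conflicts with the unit clause (x3).
That branch fails; take x2 = True instead.
The clause (¬x5) is unit, so x5 = False.
That conflicts with the unit clause (x5).
Either choice for x2 ends in contradiction.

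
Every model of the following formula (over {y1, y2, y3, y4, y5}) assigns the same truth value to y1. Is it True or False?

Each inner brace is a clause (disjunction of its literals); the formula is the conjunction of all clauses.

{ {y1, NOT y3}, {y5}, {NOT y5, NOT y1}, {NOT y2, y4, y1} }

Suppose y1 = true.
The clause (y5) is unit, so y5 = true.
That conflicts with the unit clause (NOT y5).
So every satisfying assignment has y1 = False.

False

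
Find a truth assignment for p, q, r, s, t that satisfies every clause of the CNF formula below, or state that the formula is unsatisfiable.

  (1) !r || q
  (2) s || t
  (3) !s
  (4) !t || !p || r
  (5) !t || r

p ↦ false; q ↦ true; r ↦ true; s ↦ false; t ↦ true

Unit clause (!s) forces s = false.
Unit clause (t) forces t = true.
Unit clause (r) forces r = true.
Unit clause (q) forces q = true.
No clause remains; p is free.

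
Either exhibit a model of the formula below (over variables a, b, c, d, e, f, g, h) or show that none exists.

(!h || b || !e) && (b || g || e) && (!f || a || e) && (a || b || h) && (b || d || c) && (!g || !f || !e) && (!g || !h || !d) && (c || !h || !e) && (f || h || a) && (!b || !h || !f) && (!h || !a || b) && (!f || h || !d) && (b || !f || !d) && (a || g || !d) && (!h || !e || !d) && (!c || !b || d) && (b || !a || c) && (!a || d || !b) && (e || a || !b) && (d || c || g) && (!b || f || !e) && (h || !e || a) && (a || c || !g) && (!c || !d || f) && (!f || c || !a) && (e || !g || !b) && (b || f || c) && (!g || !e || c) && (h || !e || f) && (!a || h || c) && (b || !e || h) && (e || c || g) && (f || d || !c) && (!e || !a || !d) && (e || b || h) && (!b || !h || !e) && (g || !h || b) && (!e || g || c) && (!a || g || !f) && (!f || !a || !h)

UNSATISFIABLE

Case h = false:
Case a = true:
Unit clause (c) forces c = true.
Case f = false:
Unit clause (!d) forces d = false.
But (d) is also a unit clause — contradiction.
So f must be the other value — set f = true.
Unit clause (!d) forces d = false.
Unit clause (!b) forces b = false.
Unit clause (!e) forces e = false.
But (e) is also a unit clause — contradiction.
Either choice for f ends in contradiction.
So a must be the other value — set a = false.
Unit clause (b) forces b = true.
Unit clause (f) forces f = true.
Unit clause (e) forces e = true.
But (!e) is also a unit clause — contradiction.
Either choice for a ends in contradiction.
So h must be the other value — set h = true.
Case b = true:
Unit clause (!f) forces f = false.
Unit clause (!e) forces e = false.
Unit clause (a) forces a = true.
Unit clause (d) forces d = true.
Unit clause (!g) forces g = false.
Unit clause (!c) forces c = false.
But (c) is also a unit clause — contradiction.
So b must be the other value — set b = false.
Unit clause (!e) forces e = false.
Unit clause (g) forces g = true.
Unit clause (!d) forces d = false.
Unit clause (c) forces c = true.
Unit clause (!a) forces a = false.
Unit clause (!f) forces f = false.
But (f) is also a unit clause — contradiction.
Either choice for b ends in contradiction.
Either choice for h ends in contradiction.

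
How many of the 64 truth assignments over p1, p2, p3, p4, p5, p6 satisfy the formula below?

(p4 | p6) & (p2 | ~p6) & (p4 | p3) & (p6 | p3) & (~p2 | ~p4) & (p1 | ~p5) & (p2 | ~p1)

4

There are 2^6 = 64 truth assignments over (p1, p2, p3, p4, p5, p6).
Split on p3. With p3 = 1, the clauses containing p3 are satisfied and ~p3 drops from the rest; 4 of the 2^5 = 32 assignments to the other variables satisfy what remains.
With p3 = 0, by the same count on the reduced clause set, 0 assignments work.
(One model: p1=F, p2=F, p3=T, p4=T, p5=F, p6=F.)
Total: 4 + 0 = 4.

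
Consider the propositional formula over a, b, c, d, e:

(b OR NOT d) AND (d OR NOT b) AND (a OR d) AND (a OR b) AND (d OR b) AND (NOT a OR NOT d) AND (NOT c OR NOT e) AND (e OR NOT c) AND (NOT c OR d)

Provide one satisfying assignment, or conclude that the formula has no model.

a: false; b: true; c: false; d: true; e: false

Case b = true:
Unit clause (d) forces d = true.
Unit clause (NOT a) forces a = false.
Case c = false:
All clauses hold; e can take either value.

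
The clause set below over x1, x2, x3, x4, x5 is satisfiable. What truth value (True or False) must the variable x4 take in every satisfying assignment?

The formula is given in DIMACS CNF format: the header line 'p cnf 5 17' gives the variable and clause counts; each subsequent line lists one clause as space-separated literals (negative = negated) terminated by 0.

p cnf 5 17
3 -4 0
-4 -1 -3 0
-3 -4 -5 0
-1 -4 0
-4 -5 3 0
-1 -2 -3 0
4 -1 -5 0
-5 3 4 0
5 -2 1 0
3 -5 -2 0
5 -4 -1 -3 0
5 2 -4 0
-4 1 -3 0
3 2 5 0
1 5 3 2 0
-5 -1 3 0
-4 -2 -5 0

False

Suppose x4 = True.
From the singleton clause (x3), x3 = True.
From the singleton clause (¬x1), x1 = False.
That conflicts with the unit clause (x1).
So every satisfying assignment has x4 = False.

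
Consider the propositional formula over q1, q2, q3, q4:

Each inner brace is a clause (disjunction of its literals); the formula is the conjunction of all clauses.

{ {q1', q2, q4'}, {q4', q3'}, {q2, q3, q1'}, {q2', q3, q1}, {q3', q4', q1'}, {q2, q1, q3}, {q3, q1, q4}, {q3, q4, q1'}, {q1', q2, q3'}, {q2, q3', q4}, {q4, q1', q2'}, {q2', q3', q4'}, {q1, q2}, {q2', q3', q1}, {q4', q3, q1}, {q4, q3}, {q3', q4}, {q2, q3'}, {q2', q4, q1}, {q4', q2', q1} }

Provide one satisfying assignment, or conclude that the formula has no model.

Branch on q4: set q4 = 1.
Unit clause (q3') forces q3 = 0.
Unit clause (q1) forces q1 = 1.
Unit clause (q2) forces q2 = 1.
Every clause now holds.

q1: 1; q2: 1; q3: 0; q4: 1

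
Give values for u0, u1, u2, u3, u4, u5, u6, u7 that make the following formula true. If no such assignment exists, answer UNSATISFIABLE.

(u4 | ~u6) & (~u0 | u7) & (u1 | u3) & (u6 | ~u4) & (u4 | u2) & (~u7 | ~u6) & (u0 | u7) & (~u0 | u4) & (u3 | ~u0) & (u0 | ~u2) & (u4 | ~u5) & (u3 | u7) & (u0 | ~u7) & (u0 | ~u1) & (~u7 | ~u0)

UNSATISFIABLE

Suppose u4 = 1.
Unit clause (u6) forces u6 = 1.
Unit clause (~u7) forces u7 = 0.
Unit clause (~u0) forces u0 = 0.
Now (u0) is unsatisfied and unit — conflict.
Backtrack on u4: now try u4 = 0.
Unit clause (~u6) forces u6 = 0.
Unit clause (u2) forces u2 = 1.
Unit clause (~u0) forces u0 = 0.
Now (u0) is unsatisfied and unit — conflict.
Neither u4 = 1 nor u4 = 0 works.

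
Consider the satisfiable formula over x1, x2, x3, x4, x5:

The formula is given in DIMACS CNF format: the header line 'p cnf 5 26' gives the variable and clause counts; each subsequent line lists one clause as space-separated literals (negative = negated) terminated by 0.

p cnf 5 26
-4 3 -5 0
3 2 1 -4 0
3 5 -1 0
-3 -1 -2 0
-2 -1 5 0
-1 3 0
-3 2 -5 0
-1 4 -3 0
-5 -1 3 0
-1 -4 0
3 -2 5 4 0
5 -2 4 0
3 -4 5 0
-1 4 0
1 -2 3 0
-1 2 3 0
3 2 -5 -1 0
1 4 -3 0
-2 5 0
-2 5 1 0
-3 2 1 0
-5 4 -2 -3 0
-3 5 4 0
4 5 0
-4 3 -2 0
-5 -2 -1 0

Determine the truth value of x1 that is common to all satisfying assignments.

False

Suppose x1 = True.
From the singleton clause (x3), x3 = True.
From the singleton clause (¬x2), x2 = False.
From the singleton clause (¬x5), x5 = False.
From the singleton clause (x4), x4 = True.
That conflicts with the unit clause (¬x4).
So every satisfying assignment has x1 = False.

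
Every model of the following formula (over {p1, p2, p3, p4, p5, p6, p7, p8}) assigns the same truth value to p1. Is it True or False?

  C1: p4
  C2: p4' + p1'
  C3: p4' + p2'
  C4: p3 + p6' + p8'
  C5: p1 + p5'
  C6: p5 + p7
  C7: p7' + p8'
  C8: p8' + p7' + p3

False

Suppose p1 = 1.
The clause (p4) is unit, so p4 = 1.
That conflicts with the unit clause (p4').
So every satisfying assignment has p1 = False.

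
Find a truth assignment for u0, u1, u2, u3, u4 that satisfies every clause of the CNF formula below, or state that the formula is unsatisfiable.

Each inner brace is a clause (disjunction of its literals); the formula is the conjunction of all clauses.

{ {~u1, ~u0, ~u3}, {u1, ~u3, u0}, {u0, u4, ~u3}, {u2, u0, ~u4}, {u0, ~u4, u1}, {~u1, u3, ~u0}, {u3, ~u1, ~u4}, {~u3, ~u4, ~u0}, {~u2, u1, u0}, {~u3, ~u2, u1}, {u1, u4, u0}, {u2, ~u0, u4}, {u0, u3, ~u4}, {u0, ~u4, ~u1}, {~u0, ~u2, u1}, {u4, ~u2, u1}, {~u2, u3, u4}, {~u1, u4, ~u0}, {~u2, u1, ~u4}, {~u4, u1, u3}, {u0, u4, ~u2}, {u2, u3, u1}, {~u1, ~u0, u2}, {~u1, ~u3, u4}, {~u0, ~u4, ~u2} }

u0 ↦ 0, u1 ↦ 1, u2 ↦ 0, u3 ↦ 0, u4 ↦ 0

Case u1 = 1:
Case u0 = 0:
(~u4) alone gives u4 = 0.
(~u3) alone gives u3 = 0.
(~u2) alone gives u2 = 0.
This assignment satisfies each clause.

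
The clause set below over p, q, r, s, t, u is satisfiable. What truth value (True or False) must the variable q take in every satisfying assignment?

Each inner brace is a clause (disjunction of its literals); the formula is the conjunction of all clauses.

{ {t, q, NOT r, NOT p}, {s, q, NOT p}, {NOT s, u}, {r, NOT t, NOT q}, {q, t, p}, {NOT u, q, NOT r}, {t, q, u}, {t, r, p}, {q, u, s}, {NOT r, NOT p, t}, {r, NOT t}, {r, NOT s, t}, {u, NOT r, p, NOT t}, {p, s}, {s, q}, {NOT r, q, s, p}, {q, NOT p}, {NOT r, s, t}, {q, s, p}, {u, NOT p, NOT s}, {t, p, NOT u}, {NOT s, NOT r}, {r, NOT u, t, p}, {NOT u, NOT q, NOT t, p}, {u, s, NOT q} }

True

Suppose q = false.
(s) alone gives s = true.
(u) alone gives u = true.
(NOT r) alone gives r = false.
(NOT t) alone gives t = false.
That conflicts with the unit clause (t).
So every satisfying assignment has q = True.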